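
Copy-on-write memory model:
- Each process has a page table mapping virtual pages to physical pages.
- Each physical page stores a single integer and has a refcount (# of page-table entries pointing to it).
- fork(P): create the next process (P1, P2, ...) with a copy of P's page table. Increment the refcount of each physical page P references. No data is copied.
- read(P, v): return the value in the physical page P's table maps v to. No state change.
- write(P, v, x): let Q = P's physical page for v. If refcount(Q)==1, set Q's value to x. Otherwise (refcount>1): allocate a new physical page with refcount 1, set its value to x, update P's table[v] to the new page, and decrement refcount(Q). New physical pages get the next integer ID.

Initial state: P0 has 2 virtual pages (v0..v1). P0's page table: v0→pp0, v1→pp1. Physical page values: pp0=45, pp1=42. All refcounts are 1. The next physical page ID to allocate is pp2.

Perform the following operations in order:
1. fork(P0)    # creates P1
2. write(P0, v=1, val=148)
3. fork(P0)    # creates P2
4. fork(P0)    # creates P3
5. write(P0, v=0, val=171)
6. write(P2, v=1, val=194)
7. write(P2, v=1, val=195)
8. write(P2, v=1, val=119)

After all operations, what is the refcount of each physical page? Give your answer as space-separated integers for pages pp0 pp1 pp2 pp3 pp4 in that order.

Op 1: fork(P0) -> P1. 2 ppages; refcounts: pp0:2 pp1:2
Op 2: write(P0, v1, 148). refcount(pp1)=2>1 -> COPY to pp2. 3 ppages; refcounts: pp0:2 pp1:1 pp2:1
Op 3: fork(P0) -> P2. 3 ppages; refcounts: pp0:3 pp1:1 pp2:2
Op 4: fork(P0) -> P3. 3 ppages; refcounts: pp0:4 pp1:1 pp2:3
Op 5: write(P0, v0, 171). refcount(pp0)=4>1 -> COPY to pp3. 4 ppages; refcounts: pp0:3 pp1:1 pp2:3 pp3:1
Op 6: write(P2, v1, 194). refcount(pp2)=3>1 -> COPY to pp4. 5 ppages; refcounts: pp0:3 pp1:1 pp2:2 pp3:1 pp4:1
Op 7: write(P2, v1, 195). refcount(pp4)=1 -> write in place. 5 ppages; refcounts: pp0:3 pp1:1 pp2:2 pp3:1 pp4:1
Op 8: write(P2, v1, 119). refcount(pp4)=1 -> write in place. 5 ppages; refcounts: pp0:3 pp1:1 pp2:2 pp3:1 pp4:1

Answer: 3 1 2 1 1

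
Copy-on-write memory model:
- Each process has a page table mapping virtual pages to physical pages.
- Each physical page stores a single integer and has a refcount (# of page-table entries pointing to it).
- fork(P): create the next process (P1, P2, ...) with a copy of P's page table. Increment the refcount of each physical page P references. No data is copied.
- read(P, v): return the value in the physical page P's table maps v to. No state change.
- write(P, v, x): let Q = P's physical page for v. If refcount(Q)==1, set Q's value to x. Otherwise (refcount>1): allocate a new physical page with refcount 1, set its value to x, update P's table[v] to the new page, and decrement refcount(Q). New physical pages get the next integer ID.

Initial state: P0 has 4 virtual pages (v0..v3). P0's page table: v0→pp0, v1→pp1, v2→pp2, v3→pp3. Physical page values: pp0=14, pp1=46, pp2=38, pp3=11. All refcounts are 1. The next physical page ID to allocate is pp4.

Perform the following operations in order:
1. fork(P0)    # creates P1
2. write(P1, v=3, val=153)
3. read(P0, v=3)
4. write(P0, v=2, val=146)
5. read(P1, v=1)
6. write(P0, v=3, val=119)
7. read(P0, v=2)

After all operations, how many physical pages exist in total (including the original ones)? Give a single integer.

Answer: 6

Derivation:
Op 1: fork(P0) -> P1. 4 ppages; refcounts: pp0:2 pp1:2 pp2:2 pp3:2
Op 2: write(P1, v3, 153). refcount(pp3)=2>1 -> COPY to pp4. 5 ppages; refcounts: pp0:2 pp1:2 pp2:2 pp3:1 pp4:1
Op 3: read(P0, v3) -> 11. No state change.
Op 4: write(P0, v2, 146). refcount(pp2)=2>1 -> COPY to pp5. 6 ppages; refcounts: pp0:2 pp1:2 pp2:1 pp3:1 pp4:1 pp5:1
Op 5: read(P1, v1) -> 46. No state change.
Op 6: write(P0, v3, 119). refcount(pp3)=1 -> write in place. 6 ppages; refcounts: pp0:2 pp1:2 pp2:1 pp3:1 pp4:1 pp5:1
Op 7: read(P0, v2) -> 146. No state change.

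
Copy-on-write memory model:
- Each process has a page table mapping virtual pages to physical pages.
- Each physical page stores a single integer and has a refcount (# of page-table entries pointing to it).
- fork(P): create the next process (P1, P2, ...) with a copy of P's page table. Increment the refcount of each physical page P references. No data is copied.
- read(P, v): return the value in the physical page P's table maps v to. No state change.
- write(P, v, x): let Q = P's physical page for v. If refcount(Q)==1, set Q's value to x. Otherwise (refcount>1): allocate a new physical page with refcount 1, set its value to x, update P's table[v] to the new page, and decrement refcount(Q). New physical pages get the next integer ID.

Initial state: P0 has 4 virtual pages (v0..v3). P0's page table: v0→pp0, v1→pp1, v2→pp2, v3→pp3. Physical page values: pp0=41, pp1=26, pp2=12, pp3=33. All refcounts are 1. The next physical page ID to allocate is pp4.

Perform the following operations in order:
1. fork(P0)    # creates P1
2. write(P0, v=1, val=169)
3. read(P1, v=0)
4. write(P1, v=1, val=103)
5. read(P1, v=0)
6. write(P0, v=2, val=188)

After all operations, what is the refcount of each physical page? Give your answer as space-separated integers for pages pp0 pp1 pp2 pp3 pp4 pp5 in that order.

Answer: 2 1 1 2 1 1

Derivation:
Op 1: fork(P0) -> P1. 4 ppages; refcounts: pp0:2 pp1:2 pp2:2 pp3:2
Op 2: write(P0, v1, 169). refcount(pp1)=2>1 -> COPY to pp4. 5 ppages; refcounts: pp0:2 pp1:1 pp2:2 pp3:2 pp4:1
Op 3: read(P1, v0) -> 41. No state change.
Op 4: write(P1, v1, 103). refcount(pp1)=1 -> write in place. 5 ppages; refcounts: pp0:2 pp1:1 pp2:2 pp3:2 pp4:1
Op 5: read(P1, v0) -> 41. No state change.
Op 6: write(P0, v2, 188). refcount(pp2)=2>1 -> COPY to pp5. 6 ppages; refcounts: pp0:2 pp1:1 pp2:1 pp3:2 pp4:1 pp5:1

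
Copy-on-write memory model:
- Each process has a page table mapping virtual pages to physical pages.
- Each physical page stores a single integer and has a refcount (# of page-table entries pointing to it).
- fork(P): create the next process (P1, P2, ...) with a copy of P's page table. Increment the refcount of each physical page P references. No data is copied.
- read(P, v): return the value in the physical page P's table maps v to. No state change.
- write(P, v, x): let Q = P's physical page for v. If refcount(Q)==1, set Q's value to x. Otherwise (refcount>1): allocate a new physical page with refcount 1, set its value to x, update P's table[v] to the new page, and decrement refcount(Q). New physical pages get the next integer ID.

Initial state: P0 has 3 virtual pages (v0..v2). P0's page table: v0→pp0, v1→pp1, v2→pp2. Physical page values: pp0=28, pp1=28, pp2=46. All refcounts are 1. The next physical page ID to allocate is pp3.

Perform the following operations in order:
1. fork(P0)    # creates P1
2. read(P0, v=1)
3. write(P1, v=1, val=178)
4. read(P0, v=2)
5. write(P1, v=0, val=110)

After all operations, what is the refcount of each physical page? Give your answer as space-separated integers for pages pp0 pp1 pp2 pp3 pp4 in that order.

Answer: 1 1 2 1 1

Derivation:
Op 1: fork(P0) -> P1. 3 ppages; refcounts: pp0:2 pp1:2 pp2:2
Op 2: read(P0, v1) -> 28. No state change.
Op 3: write(P1, v1, 178). refcount(pp1)=2>1 -> COPY to pp3. 4 ppages; refcounts: pp0:2 pp1:1 pp2:2 pp3:1
Op 4: read(P0, v2) -> 46. No state change.
Op 5: write(P1, v0, 110). refcount(pp0)=2>1 -> COPY to pp4. 5 ppages; refcounts: pp0:1 pp1:1 pp2:2 pp3:1 pp4:1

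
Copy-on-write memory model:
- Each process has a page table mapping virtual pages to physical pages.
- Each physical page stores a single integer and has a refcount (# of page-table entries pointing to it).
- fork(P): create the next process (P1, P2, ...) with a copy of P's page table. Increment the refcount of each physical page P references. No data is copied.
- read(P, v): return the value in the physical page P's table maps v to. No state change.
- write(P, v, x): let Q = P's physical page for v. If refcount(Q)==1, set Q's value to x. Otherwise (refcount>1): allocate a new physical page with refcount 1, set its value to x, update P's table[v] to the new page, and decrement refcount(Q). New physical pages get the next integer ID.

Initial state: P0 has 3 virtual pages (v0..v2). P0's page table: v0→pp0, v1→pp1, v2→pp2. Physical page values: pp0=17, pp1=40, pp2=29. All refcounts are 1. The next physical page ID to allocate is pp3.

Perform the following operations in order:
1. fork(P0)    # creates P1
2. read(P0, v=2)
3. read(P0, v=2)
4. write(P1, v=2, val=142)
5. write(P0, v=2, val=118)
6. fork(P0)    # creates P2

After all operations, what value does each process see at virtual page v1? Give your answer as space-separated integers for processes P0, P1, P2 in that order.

Answer: 40 40 40

Derivation:
Op 1: fork(P0) -> P1. 3 ppages; refcounts: pp0:2 pp1:2 pp2:2
Op 2: read(P0, v2) -> 29. No state change.
Op 3: read(P0, v2) -> 29. No state change.
Op 4: write(P1, v2, 142). refcount(pp2)=2>1 -> COPY to pp3. 4 ppages; refcounts: pp0:2 pp1:2 pp2:1 pp3:1
Op 5: write(P0, v2, 118). refcount(pp2)=1 -> write in place. 4 ppages; refcounts: pp0:2 pp1:2 pp2:1 pp3:1
Op 6: fork(P0) -> P2. 4 ppages; refcounts: pp0:3 pp1:3 pp2:2 pp3:1
P0: v1 -> pp1 = 40
P1: v1 -> pp1 = 40
P2: v1 -> pp1 = 40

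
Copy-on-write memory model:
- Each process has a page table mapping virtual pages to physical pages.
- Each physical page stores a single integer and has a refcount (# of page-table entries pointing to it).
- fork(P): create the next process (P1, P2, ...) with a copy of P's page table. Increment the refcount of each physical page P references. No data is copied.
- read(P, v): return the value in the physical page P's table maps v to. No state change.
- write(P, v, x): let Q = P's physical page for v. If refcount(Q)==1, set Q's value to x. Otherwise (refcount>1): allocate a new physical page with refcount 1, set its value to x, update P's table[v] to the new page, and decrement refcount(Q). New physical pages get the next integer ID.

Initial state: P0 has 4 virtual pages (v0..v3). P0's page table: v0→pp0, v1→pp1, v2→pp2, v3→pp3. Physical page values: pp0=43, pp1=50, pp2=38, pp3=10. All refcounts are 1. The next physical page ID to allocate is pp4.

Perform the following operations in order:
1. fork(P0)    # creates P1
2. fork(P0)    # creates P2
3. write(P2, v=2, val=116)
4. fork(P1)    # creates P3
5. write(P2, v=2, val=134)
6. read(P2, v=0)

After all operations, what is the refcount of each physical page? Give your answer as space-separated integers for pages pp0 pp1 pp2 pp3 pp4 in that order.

Answer: 4 4 3 4 1

Derivation:
Op 1: fork(P0) -> P1. 4 ppages; refcounts: pp0:2 pp1:2 pp2:2 pp3:2
Op 2: fork(P0) -> P2. 4 ppages; refcounts: pp0:3 pp1:3 pp2:3 pp3:3
Op 3: write(P2, v2, 116). refcount(pp2)=3>1 -> COPY to pp4. 5 ppages; refcounts: pp0:3 pp1:3 pp2:2 pp3:3 pp4:1
Op 4: fork(P1) -> P3. 5 ppages; refcounts: pp0:4 pp1:4 pp2:3 pp3:4 pp4:1
Op 5: write(P2, v2, 134). refcount(pp4)=1 -> write in place. 5 ppages; refcounts: pp0:4 pp1:4 pp2:3 pp3:4 pp4:1
Op 6: read(P2, v0) -> 43. No state change.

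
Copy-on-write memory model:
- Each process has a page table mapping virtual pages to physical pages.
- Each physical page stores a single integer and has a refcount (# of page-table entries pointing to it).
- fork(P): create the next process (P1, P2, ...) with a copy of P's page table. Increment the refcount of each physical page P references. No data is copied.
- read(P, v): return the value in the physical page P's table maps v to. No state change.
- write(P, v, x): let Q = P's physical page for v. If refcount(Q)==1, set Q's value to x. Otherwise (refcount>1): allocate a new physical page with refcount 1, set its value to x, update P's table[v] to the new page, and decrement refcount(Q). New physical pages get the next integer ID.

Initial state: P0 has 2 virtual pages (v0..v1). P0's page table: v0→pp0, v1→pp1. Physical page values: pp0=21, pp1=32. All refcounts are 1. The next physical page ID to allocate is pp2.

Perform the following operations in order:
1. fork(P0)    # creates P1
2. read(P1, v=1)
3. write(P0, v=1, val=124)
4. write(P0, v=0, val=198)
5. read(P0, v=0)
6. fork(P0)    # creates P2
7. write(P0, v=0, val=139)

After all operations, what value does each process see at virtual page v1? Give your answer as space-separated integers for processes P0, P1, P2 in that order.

Op 1: fork(P0) -> P1. 2 ppages; refcounts: pp0:2 pp1:2
Op 2: read(P1, v1) -> 32. No state change.
Op 3: write(P0, v1, 124). refcount(pp1)=2>1 -> COPY to pp2. 3 ppages; refcounts: pp0:2 pp1:1 pp2:1
Op 4: write(P0, v0, 198). refcount(pp0)=2>1 -> COPY to pp3. 4 ppages; refcounts: pp0:1 pp1:1 pp2:1 pp3:1
Op 5: read(P0, v0) -> 198. No state change.
Op 6: fork(P0) -> P2. 4 ppages; refcounts: pp0:1 pp1:1 pp2:2 pp3:2
Op 7: write(P0, v0, 139). refcount(pp3)=2>1 -> COPY to pp4. 5 ppages; refcounts: pp0:1 pp1:1 pp2:2 pp3:1 pp4:1
P0: v1 -> pp2 = 124
P1: v1 -> pp1 = 32
P2: v1 -> pp2 = 124

Answer: 124 32 124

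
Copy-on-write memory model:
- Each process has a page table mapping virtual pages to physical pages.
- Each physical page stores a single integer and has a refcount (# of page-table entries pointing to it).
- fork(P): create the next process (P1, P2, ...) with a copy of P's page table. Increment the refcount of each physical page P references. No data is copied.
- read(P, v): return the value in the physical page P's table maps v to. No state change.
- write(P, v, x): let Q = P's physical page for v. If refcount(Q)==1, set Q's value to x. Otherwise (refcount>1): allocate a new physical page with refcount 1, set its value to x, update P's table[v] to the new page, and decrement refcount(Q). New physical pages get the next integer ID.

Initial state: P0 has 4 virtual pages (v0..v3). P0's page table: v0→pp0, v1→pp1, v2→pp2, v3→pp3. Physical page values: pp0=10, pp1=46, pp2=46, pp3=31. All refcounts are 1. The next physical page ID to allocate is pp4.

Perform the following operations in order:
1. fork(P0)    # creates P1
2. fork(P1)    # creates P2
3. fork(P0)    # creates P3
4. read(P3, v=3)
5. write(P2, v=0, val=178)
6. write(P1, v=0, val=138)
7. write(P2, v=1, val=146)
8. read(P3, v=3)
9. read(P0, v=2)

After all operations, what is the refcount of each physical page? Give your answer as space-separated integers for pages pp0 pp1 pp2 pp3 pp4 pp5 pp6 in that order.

Answer: 2 3 4 4 1 1 1

Derivation:
Op 1: fork(P0) -> P1. 4 ppages; refcounts: pp0:2 pp1:2 pp2:2 pp3:2
Op 2: fork(P1) -> P2. 4 ppages; refcounts: pp0:3 pp1:3 pp2:3 pp3:3
Op 3: fork(P0) -> P3. 4 ppages; refcounts: pp0:4 pp1:4 pp2:4 pp3:4
Op 4: read(P3, v3) -> 31. No state change.
Op 5: write(P2, v0, 178). refcount(pp0)=4>1 -> COPY to pp4. 5 ppages; refcounts: pp0:3 pp1:4 pp2:4 pp3:4 pp4:1
Op 6: write(P1, v0, 138). refcount(pp0)=3>1 -> COPY to pp5. 6 ppages; refcounts: pp0:2 pp1:4 pp2:4 pp3:4 pp4:1 pp5:1
Op 7: write(P2, v1, 146). refcount(pp1)=4>1 -> COPY to pp6. 7 ppages; refcounts: pp0:2 pp1:3 pp2:4 pp3:4 pp4:1 pp5:1 pp6:1
Op 8: read(P3, v3) -> 31. No state change.
Op 9: read(P0, v2) -> 46. No state change.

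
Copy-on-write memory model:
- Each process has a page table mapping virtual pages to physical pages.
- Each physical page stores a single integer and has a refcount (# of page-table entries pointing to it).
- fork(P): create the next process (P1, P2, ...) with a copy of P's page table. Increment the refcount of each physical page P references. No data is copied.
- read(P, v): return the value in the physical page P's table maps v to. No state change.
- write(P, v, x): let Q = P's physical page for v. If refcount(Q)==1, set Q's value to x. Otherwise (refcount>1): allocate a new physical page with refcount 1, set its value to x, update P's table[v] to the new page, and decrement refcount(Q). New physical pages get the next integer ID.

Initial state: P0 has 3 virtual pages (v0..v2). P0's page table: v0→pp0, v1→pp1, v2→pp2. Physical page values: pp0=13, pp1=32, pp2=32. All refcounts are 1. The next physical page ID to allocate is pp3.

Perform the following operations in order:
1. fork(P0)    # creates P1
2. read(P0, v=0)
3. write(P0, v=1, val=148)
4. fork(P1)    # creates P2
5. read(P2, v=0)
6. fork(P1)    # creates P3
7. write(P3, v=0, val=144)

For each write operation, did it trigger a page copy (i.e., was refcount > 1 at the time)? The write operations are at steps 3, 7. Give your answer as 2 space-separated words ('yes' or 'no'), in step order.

Op 1: fork(P0) -> P1. 3 ppages; refcounts: pp0:2 pp1:2 pp2:2
Op 2: read(P0, v0) -> 13. No state change.
Op 3: write(P0, v1, 148). refcount(pp1)=2>1 -> COPY to pp3. 4 ppages; refcounts: pp0:2 pp1:1 pp2:2 pp3:1
Op 4: fork(P1) -> P2. 4 ppages; refcounts: pp0:3 pp1:2 pp2:3 pp3:1
Op 5: read(P2, v0) -> 13. No state change.
Op 6: fork(P1) -> P3. 4 ppages; refcounts: pp0:4 pp1:3 pp2:4 pp3:1
Op 7: write(P3, v0, 144). refcount(pp0)=4>1 -> COPY to pp4. 5 ppages; refcounts: pp0:3 pp1:3 pp2:4 pp3:1 pp4:1

yes yes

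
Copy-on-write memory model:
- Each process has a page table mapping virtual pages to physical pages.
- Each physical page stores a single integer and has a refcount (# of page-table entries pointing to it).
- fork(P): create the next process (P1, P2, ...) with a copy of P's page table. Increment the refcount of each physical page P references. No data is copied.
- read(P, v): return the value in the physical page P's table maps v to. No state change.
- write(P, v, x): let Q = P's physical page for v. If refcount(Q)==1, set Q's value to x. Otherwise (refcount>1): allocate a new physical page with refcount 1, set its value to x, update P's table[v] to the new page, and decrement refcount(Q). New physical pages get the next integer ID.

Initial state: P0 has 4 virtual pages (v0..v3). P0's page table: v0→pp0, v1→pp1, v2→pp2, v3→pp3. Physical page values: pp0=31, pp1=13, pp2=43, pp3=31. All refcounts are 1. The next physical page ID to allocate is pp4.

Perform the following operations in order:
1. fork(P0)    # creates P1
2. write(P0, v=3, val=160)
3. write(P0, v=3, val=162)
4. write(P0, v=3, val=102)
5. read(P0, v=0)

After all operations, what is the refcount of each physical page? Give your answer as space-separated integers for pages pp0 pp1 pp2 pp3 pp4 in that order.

Op 1: fork(P0) -> P1. 4 ppages; refcounts: pp0:2 pp1:2 pp2:2 pp3:2
Op 2: write(P0, v3, 160). refcount(pp3)=2>1 -> COPY to pp4. 5 ppages; refcounts: pp0:2 pp1:2 pp2:2 pp3:1 pp4:1
Op 3: write(P0, v3, 162). refcount(pp4)=1 -> write in place. 5 ppages; refcounts: pp0:2 pp1:2 pp2:2 pp3:1 pp4:1
Op 4: write(P0, v3, 102). refcount(pp4)=1 -> write in place. 5 ppages; refcounts: pp0:2 pp1:2 pp2:2 pp3:1 pp4:1
Op 5: read(P0, v0) -> 31. No state change.

Answer: 2 2 2 1 1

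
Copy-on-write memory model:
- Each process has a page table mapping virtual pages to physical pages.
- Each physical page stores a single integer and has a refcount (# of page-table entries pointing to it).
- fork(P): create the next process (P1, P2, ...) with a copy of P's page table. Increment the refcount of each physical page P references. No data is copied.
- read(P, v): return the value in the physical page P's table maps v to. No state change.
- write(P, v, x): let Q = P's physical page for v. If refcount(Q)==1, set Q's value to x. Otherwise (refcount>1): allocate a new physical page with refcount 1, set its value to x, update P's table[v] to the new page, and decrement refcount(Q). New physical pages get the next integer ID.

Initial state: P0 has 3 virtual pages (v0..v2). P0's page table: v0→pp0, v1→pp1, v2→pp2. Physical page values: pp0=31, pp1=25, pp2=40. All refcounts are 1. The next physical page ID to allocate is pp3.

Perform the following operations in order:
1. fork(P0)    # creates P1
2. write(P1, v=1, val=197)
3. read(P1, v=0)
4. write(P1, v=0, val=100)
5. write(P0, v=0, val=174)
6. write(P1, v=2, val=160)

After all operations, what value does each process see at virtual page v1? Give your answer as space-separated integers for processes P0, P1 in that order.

Op 1: fork(P0) -> P1. 3 ppages; refcounts: pp0:2 pp1:2 pp2:2
Op 2: write(P1, v1, 197). refcount(pp1)=2>1 -> COPY to pp3. 4 ppages; refcounts: pp0:2 pp1:1 pp2:2 pp3:1
Op 3: read(P1, v0) -> 31. No state change.
Op 4: write(P1, v0, 100). refcount(pp0)=2>1 -> COPY to pp4. 5 ppages; refcounts: pp0:1 pp1:1 pp2:2 pp3:1 pp4:1
Op 5: write(P0, v0, 174). refcount(pp0)=1 -> write in place. 5 ppages; refcounts: pp0:1 pp1:1 pp2:2 pp3:1 pp4:1
Op 6: write(P1, v2, 160). refcount(pp2)=2>1 -> COPY to pp5. 6 ppages; refcounts: pp0:1 pp1:1 pp2:1 pp3:1 pp4:1 pp5:1
P0: v1 -> pp1 = 25
P1: v1 -> pp3 = 197

Answer: 25 197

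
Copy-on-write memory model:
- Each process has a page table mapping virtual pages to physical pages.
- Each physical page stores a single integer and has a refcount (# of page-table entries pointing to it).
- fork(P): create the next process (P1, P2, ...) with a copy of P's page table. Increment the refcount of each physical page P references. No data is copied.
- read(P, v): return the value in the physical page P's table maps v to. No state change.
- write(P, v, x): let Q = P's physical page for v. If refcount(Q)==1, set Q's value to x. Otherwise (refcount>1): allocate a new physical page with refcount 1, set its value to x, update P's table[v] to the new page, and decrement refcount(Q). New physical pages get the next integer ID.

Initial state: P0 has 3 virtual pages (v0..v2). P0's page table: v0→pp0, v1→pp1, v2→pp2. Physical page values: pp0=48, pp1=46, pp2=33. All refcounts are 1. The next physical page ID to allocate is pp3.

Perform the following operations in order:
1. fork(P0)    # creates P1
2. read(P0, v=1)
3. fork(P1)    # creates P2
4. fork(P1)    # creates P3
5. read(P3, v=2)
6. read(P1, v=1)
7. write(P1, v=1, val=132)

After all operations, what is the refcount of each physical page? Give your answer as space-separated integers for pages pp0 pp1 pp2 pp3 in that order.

Op 1: fork(P0) -> P1. 3 ppages; refcounts: pp0:2 pp1:2 pp2:2
Op 2: read(P0, v1) -> 46. No state change.
Op 3: fork(P1) -> P2. 3 ppages; refcounts: pp0:3 pp1:3 pp2:3
Op 4: fork(P1) -> P3. 3 ppages; refcounts: pp0:4 pp1:4 pp2:4
Op 5: read(P3, v2) -> 33. No state change.
Op 6: read(P1, v1) -> 46. No state change.
Op 7: write(P1, v1, 132). refcount(pp1)=4>1 -> COPY to pp3. 4 ppages; refcounts: pp0:4 pp1:3 pp2:4 pp3:1

Answer: 4 3 4 1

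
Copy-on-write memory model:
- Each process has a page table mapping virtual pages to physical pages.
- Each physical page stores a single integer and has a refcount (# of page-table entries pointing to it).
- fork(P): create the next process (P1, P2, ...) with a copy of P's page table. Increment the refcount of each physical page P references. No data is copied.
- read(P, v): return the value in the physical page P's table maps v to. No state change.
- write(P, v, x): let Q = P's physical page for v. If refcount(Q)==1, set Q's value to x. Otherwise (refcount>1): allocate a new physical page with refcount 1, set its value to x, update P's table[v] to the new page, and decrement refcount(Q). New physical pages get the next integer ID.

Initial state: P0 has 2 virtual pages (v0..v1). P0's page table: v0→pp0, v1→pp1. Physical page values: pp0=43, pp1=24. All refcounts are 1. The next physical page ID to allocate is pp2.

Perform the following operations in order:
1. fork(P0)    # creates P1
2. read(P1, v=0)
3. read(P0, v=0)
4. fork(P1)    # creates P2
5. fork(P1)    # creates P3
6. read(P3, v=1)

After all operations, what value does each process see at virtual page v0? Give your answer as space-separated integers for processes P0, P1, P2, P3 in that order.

Answer: 43 43 43 43

Derivation:
Op 1: fork(P0) -> P1. 2 ppages; refcounts: pp0:2 pp1:2
Op 2: read(P1, v0) -> 43. No state change.
Op 3: read(P0, v0) -> 43. No state change.
Op 4: fork(P1) -> P2. 2 ppages; refcounts: pp0:3 pp1:3
Op 5: fork(P1) -> P3. 2 ppages; refcounts: pp0:4 pp1:4
Op 6: read(P3, v1) -> 24. No state change.
P0: v0 -> pp0 = 43
P1: v0 -> pp0 = 43
P2: v0 -> pp0 = 43
P3: v0 -> pp0 = 43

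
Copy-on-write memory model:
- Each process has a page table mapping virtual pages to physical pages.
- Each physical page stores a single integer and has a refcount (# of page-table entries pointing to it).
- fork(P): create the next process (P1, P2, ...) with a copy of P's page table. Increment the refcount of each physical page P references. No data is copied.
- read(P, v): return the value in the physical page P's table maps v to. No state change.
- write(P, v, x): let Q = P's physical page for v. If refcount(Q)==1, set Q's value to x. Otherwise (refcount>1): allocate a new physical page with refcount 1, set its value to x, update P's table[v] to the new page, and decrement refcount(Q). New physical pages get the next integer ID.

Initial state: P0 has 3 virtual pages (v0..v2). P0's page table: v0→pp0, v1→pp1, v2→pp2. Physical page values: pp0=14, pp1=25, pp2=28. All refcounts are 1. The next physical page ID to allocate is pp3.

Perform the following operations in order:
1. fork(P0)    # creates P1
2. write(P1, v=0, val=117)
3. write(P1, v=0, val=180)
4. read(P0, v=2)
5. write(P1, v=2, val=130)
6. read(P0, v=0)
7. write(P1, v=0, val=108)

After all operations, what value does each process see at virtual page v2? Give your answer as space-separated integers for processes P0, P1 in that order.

Answer: 28 130

Derivation:
Op 1: fork(P0) -> P1. 3 ppages; refcounts: pp0:2 pp1:2 pp2:2
Op 2: write(P1, v0, 117). refcount(pp0)=2>1 -> COPY to pp3. 4 ppages; refcounts: pp0:1 pp1:2 pp2:2 pp3:1
Op 3: write(P1, v0, 180). refcount(pp3)=1 -> write in place. 4 ppages; refcounts: pp0:1 pp1:2 pp2:2 pp3:1
Op 4: read(P0, v2) -> 28. No state change.
Op 5: write(P1, v2, 130). refcount(pp2)=2>1 -> COPY to pp4. 5 ppages; refcounts: pp0:1 pp1:2 pp2:1 pp3:1 pp4:1
Op 6: read(P0, v0) -> 14. No state change.
Op 7: write(P1, v0, 108). refcount(pp3)=1 -> write in place. 5 ppages; refcounts: pp0:1 pp1:2 pp2:1 pp3:1 pp4:1
P0: v2 -> pp2 = 28
P1: v2 -> pp4 = 130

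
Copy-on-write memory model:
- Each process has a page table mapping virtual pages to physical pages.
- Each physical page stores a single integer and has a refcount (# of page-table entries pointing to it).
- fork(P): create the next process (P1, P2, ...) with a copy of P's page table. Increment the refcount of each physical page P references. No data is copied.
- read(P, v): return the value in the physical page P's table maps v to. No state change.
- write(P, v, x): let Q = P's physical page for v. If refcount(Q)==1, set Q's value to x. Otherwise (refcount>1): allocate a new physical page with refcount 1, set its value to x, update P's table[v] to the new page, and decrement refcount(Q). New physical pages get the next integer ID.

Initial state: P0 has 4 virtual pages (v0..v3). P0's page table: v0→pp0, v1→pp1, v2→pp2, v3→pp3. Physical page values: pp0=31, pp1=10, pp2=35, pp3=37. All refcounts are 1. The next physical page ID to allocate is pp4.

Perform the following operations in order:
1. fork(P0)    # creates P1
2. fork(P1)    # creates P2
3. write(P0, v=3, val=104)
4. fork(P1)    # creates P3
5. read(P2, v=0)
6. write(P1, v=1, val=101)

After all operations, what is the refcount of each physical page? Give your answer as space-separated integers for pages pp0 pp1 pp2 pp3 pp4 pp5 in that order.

Op 1: fork(P0) -> P1. 4 ppages; refcounts: pp0:2 pp1:2 pp2:2 pp3:2
Op 2: fork(P1) -> P2. 4 ppages; refcounts: pp0:3 pp1:3 pp2:3 pp3:3
Op 3: write(P0, v3, 104). refcount(pp3)=3>1 -> COPY to pp4. 5 ppages; refcounts: pp0:3 pp1:3 pp2:3 pp3:2 pp4:1
Op 4: fork(P1) -> P3. 5 ppages; refcounts: pp0:4 pp1:4 pp2:4 pp3:3 pp4:1
Op 5: read(P2, v0) -> 31. No state change.
Op 6: write(P1, v1, 101). refcount(pp1)=4>1 -> COPY to pp5. 6 ppages; refcounts: pp0:4 pp1:3 pp2:4 pp3:3 pp4:1 pp5:1

Answer: 4 3 4 3 1 1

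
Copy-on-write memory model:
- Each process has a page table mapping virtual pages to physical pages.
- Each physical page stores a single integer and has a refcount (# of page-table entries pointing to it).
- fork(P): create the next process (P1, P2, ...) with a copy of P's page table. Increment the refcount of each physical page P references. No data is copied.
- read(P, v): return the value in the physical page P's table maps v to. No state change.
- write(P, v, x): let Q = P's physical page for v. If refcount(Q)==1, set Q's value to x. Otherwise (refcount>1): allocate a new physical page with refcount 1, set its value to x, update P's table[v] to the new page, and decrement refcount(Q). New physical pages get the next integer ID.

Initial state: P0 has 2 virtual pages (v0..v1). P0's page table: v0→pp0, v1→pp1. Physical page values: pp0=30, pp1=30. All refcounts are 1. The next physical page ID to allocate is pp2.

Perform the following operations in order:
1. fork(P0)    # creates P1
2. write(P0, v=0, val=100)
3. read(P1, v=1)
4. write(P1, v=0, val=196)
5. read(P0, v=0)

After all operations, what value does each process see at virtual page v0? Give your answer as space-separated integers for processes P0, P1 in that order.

Answer: 100 196

Derivation:
Op 1: fork(P0) -> P1. 2 ppages; refcounts: pp0:2 pp1:2
Op 2: write(P0, v0, 100). refcount(pp0)=2>1 -> COPY to pp2. 3 ppages; refcounts: pp0:1 pp1:2 pp2:1
Op 3: read(P1, v1) -> 30. No state change.
Op 4: write(P1, v0, 196). refcount(pp0)=1 -> write in place. 3 ppages; refcounts: pp0:1 pp1:2 pp2:1
Op 5: read(P0, v0) -> 100. No state change.
P0: v0 -> pp2 = 100
P1: v0 -> pp0 = 196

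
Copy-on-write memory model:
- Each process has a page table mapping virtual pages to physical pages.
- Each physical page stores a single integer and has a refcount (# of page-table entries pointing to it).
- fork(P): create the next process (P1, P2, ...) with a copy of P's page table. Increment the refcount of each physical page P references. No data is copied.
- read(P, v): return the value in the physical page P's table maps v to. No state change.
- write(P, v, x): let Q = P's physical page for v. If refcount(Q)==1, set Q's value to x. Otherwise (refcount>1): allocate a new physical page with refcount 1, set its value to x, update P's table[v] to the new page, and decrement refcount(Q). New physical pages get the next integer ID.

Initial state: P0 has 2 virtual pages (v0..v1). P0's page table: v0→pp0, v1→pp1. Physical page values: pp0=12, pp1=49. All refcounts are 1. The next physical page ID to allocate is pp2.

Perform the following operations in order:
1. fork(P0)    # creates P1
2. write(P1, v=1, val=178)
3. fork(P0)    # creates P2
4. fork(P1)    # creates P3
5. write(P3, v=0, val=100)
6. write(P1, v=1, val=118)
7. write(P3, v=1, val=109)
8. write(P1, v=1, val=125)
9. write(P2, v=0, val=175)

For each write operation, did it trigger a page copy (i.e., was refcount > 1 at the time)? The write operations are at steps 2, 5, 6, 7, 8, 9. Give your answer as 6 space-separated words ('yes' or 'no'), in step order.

Op 1: fork(P0) -> P1. 2 ppages; refcounts: pp0:2 pp1:2
Op 2: write(P1, v1, 178). refcount(pp1)=2>1 -> COPY to pp2. 3 ppages; refcounts: pp0:2 pp1:1 pp2:1
Op 3: fork(P0) -> P2. 3 ppages; refcounts: pp0:3 pp1:2 pp2:1
Op 4: fork(P1) -> P3. 3 ppages; refcounts: pp0:4 pp1:2 pp2:2
Op 5: write(P3, v0, 100). refcount(pp0)=4>1 -> COPY to pp3. 4 ppages; refcounts: pp0:3 pp1:2 pp2:2 pp3:1
Op 6: write(P1, v1, 118). refcount(pp2)=2>1 -> COPY to pp4. 5 ppages; refcounts: pp0:3 pp1:2 pp2:1 pp3:1 pp4:1
Op 7: write(P3, v1, 109). refcount(pp2)=1 -> write in place. 5 ppages; refcounts: pp0:3 pp1:2 pp2:1 pp3:1 pp4:1
Op 8: write(P1, v1, 125). refcount(pp4)=1 -> write in place. 5 ppages; refcounts: pp0:3 pp1:2 pp2:1 pp3:1 pp4:1
Op 9: write(P2, v0, 175). refcount(pp0)=3>1 -> COPY to pp5. 6 ppages; refcounts: pp0:2 pp1:2 pp2:1 pp3:1 pp4:1 pp5:1

yes yes yes no no yes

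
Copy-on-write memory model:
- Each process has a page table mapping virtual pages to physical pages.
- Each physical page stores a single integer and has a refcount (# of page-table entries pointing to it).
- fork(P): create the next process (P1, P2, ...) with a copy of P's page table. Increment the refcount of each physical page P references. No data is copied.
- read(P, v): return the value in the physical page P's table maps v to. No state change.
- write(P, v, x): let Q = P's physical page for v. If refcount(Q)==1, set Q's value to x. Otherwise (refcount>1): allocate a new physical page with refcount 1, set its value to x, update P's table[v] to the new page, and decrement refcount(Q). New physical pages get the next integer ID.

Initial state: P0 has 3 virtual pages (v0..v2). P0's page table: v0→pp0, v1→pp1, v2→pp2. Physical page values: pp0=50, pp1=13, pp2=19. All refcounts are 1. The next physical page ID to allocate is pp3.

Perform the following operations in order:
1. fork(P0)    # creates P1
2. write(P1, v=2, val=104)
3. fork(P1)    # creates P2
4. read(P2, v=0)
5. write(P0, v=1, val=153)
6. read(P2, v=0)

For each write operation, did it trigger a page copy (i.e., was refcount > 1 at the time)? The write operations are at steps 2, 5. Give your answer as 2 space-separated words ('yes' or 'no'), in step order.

Op 1: fork(P0) -> P1. 3 ppages; refcounts: pp0:2 pp1:2 pp2:2
Op 2: write(P1, v2, 104). refcount(pp2)=2>1 -> COPY to pp3. 4 ppages; refcounts: pp0:2 pp1:2 pp2:1 pp3:1
Op 3: fork(P1) -> P2. 4 ppages; refcounts: pp0:3 pp1:3 pp2:1 pp3:2
Op 4: read(P2, v0) -> 50. No state change.
Op 5: write(P0, v1, 153). refcount(pp1)=3>1 -> COPY to pp4. 5 ppages; refcounts: pp0:3 pp1:2 pp2:1 pp3:2 pp4:1
Op 6: read(P2, v0) -> 50. No state change.

yes yes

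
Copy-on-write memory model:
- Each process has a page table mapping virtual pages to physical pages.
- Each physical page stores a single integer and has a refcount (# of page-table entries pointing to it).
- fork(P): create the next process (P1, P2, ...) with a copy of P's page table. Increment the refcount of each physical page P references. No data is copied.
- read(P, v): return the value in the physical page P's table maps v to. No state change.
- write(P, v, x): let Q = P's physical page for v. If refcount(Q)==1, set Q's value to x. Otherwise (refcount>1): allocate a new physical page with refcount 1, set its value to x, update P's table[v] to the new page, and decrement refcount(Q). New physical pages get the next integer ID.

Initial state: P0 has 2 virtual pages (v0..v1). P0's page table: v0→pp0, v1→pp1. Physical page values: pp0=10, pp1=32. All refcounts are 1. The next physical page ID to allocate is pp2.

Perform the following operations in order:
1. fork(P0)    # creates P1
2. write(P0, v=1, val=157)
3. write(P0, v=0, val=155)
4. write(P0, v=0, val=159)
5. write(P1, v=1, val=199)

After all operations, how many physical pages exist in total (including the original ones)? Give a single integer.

Op 1: fork(P0) -> P1. 2 ppages; refcounts: pp0:2 pp1:2
Op 2: write(P0, v1, 157). refcount(pp1)=2>1 -> COPY to pp2. 3 ppages; refcounts: pp0:2 pp1:1 pp2:1
Op 3: write(P0, v0, 155). refcount(pp0)=2>1 -> COPY to pp3. 4 ppages; refcounts: pp0:1 pp1:1 pp2:1 pp3:1
Op 4: write(P0, v0, 159). refcount(pp3)=1 -> write in place. 4 ppages; refcounts: pp0:1 pp1:1 pp2:1 pp3:1
Op 5: write(P1, v1, 199). refcount(pp1)=1 -> write in place. 4 ppages; refcounts: pp0:1 pp1:1 pp2:1 pp3:1

Answer: 4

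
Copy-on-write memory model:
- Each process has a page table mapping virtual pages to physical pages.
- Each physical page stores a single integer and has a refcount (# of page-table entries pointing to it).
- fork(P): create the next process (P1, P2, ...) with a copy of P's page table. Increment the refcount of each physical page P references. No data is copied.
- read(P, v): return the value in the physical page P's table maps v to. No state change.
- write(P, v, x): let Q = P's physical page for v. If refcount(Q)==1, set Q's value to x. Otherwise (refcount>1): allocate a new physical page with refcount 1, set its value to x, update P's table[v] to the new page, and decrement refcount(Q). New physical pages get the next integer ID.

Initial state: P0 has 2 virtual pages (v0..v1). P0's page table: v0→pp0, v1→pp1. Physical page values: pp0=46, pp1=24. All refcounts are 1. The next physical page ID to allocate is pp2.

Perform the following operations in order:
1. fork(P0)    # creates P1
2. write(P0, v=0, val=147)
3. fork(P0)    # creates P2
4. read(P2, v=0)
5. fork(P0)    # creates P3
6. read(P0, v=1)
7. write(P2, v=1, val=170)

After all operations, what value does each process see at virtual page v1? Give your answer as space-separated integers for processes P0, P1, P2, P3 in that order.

Op 1: fork(P0) -> P1. 2 ppages; refcounts: pp0:2 pp1:2
Op 2: write(P0, v0, 147). refcount(pp0)=2>1 -> COPY to pp2. 3 ppages; refcounts: pp0:1 pp1:2 pp2:1
Op 3: fork(P0) -> P2. 3 ppages; refcounts: pp0:1 pp1:3 pp2:2
Op 4: read(P2, v0) -> 147. No state change.
Op 5: fork(P0) -> P3. 3 ppages; refcounts: pp0:1 pp1:4 pp2:3
Op 6: read(P0, v1) -> 24. No state change.
Op 7: write(P2, v1, 170). refcount(pp1)=4>1 -> COPY to pp3. 4 ppages; refcounts: pp0:1 pp1:3 pp2:3 pp3:1
P0: v1 -> pp1 = 24
P1: v1 -> pp1 = 24
P2: v1 -> pp3 = 170
P3: v1 -> pp1 = 24

Answer: 24 24 170 24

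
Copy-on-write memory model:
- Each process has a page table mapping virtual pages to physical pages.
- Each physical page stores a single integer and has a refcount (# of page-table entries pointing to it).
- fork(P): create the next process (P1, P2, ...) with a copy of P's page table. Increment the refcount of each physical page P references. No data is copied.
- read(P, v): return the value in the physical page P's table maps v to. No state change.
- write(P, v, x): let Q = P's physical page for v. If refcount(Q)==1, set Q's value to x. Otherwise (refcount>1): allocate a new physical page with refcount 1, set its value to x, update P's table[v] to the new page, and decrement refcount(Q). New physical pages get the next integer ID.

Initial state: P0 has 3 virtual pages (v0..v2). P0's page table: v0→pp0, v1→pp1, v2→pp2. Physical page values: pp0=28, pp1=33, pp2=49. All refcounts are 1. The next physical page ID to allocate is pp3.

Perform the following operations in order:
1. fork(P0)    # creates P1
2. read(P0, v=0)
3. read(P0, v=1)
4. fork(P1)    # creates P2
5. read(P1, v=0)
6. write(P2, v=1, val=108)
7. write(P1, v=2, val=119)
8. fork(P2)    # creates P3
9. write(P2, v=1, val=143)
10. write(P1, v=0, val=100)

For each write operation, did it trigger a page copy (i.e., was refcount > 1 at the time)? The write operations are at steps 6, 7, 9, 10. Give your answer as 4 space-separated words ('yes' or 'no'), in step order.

Op 1: fork(P0) -> P1. 3 ppages; refcounts: pp0:2 pp1:2 pp2:2
Op 2: read(P0, v0) -> 28. No state change.
Op 3: read(P0, v1) -> 33. No state change.
Op 4: fork(P1) -> P2. 3 ppages; refcounts: pp0:3 pp1:3 pp2:3
Op 5: read(P1, v0) -> 28. No state change.
Op 6: write(P2, v1, 108). refcount(pp1)=3>1 -> COPY to pp3. 4 ppages; refcounts: pp0:3 pp1:2 pp2:3 pp3:1
Op 7: write(P1, v2, 119). refcount(pp2)=3>1 -> COPY to pp4. 5 ppages; refcounts: pp0:3 pp1:2 pp2:2 pp3:1 pp4:1
Op 8: fork(P2) -> P3. 5 ppages; refcounts: pp0:4 pp1:2 pp2:3 pp3:2 pp4:1
Op 9: write(P2, v1, 143). refcount(pp3)=2>1 -> COPY to pp5. 6 ppages; refcounts: pp0:4 pp1:2 pp2:3 pp3:1 pp4:1 pp5:1
Op 10: write(P1, v0, 100). refcount(pp0)=4>1 -> COPY to pp6. 7 ppages; refcounts: pp0:3 pp1:2 pp2:3 pp3:1 pp4:1 pp5:1 pp6:1

yes yes yes yes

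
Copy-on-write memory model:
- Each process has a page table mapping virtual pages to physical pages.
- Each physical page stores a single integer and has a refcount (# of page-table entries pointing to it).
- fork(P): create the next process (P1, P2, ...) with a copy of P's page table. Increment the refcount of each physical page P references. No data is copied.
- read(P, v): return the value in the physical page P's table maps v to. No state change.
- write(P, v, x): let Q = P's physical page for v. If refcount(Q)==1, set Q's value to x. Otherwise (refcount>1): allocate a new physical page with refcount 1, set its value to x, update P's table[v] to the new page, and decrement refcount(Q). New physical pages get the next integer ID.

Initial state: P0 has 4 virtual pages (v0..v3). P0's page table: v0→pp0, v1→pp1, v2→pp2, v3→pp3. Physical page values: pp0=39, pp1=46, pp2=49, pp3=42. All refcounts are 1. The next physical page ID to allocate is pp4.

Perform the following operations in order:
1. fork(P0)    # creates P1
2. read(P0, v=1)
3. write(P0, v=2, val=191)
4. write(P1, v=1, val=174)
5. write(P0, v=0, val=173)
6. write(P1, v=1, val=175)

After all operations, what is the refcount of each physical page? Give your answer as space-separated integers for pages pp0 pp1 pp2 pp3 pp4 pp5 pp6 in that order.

Op 1: fork(P0) -> P1. 4 ppages; refcounts: pp0:2 pp1:2 pp2:2 pp3:2
Op 2: read(P0, v1) -> 46. No state change.
Op 3: write(P0, v2, 191). refcount(pp2)=2>1 -> COPY to pp4. 5 ppages; refcounts: pp0:2 pp1:2 pp2:1 pp3:2 pp4:1
Op 4: write(P1, v1, 174). refcount(pp1)=2>1 -> COPY to pp5. 6 ppages; refcounts: pp0:2 pp1:1 pp2:1 pp3:2 pp4:1 pp5:1
Op 5: write(P0, v0, 173). refcount(pp0)=2>1 -> COPY to pp6. 7 ppages; refcounts: pp0:1 pp1:1 pp2:1 pp3:2 pp4:1 pp5:1 pp6:1
Op 6: write(P1, v1, 175). refcount(pp5)=1 -> write in place. 7 ppages; refcounts: pp0:1 pp1:1 pp2:1 pp3:2 pp4:1 pp5:1 pp6:1

Answer: 1 1 1 2 1 1 1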